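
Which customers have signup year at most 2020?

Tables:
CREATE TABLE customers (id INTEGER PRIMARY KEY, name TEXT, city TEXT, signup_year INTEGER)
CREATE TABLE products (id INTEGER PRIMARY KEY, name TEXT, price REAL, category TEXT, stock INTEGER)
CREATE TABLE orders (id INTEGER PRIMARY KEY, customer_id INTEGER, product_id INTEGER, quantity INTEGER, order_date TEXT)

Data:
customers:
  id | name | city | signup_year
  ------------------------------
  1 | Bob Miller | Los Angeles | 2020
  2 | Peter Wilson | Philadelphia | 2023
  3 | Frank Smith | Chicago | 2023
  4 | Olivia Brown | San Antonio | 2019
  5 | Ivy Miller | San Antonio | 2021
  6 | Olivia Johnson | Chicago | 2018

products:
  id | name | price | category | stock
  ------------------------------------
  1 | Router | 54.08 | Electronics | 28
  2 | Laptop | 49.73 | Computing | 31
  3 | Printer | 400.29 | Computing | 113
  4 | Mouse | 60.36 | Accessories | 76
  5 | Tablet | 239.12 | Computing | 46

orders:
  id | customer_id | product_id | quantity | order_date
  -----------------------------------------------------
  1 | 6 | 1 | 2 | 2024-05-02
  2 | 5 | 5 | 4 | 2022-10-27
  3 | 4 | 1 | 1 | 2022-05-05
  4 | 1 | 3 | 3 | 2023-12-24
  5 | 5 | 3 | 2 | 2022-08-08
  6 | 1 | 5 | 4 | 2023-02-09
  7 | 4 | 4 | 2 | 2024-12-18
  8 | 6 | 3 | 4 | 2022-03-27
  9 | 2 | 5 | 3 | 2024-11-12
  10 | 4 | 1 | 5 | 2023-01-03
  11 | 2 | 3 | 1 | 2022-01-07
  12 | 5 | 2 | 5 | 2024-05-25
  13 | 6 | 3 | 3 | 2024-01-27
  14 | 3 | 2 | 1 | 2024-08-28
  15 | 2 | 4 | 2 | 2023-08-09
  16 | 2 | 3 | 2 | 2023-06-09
SELECT name, signup_year FROM customers WHERE signup_year <= 2020

Execution result:
name | signup_year
Bob Miller | 2020
Olivia Brown | 2019
Olivia Johnson | 2018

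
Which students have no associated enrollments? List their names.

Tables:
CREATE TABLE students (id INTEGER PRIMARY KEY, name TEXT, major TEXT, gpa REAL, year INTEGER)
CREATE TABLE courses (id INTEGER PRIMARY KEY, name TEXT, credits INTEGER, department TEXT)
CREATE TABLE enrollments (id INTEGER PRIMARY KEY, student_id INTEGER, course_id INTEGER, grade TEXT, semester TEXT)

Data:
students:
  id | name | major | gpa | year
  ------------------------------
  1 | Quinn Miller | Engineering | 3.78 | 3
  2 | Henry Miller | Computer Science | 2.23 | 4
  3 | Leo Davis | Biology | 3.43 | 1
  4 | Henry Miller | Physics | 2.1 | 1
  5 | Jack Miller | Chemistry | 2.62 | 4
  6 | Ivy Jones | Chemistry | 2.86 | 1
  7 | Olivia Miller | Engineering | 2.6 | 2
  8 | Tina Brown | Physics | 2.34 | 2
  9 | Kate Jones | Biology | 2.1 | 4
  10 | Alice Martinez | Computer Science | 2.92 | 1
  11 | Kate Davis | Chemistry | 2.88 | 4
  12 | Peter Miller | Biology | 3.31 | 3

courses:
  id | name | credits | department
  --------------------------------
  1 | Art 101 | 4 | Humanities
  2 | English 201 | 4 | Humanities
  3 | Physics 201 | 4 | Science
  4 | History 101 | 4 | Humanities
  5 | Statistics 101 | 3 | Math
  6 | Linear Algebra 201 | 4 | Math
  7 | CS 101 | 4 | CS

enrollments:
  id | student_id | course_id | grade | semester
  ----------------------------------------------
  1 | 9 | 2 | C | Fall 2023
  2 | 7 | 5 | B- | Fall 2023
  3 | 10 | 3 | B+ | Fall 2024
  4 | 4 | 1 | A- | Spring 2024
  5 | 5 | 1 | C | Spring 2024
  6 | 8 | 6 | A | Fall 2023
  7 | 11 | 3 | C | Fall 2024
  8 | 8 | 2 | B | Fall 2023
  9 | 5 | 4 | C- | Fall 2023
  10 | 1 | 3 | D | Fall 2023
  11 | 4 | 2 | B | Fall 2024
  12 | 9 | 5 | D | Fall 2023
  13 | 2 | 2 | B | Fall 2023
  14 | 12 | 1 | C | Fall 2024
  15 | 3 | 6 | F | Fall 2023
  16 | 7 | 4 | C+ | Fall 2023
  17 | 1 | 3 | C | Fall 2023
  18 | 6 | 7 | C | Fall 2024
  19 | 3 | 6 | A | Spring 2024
SELECT p.name FROM students p LEFT JOIN enrollments c ON c.student_id = p.id WHERE c.id IS NULL

Execution result:
(no rows)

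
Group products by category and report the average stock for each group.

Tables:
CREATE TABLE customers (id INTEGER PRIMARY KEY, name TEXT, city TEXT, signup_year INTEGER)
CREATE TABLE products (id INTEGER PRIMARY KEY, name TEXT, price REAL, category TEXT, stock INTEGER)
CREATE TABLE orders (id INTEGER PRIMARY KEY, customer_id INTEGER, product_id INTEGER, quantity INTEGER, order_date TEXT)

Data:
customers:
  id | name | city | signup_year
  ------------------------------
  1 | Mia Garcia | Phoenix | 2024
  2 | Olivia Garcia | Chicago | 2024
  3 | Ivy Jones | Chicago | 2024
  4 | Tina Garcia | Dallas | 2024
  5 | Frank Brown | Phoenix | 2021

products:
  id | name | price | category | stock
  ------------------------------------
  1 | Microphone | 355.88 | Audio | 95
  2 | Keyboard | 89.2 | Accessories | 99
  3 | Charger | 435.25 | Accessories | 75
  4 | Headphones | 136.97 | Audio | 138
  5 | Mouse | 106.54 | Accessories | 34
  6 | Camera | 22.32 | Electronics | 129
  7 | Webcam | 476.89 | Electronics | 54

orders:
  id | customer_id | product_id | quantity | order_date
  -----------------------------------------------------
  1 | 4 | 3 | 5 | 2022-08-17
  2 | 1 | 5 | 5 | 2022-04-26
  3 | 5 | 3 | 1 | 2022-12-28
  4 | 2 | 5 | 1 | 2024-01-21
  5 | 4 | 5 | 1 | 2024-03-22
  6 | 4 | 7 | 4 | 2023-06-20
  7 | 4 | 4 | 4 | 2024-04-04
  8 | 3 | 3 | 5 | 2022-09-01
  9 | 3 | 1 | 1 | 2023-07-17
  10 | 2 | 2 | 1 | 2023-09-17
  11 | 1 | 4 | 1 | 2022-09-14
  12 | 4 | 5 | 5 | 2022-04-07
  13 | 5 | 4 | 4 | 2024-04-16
SELECT category, AVG(stock) AS avg_stock FROM products GROUP BY category

Execution result:
category | avg_stock
Accessories | 69.33
Audio | 116.50
Electronics | 91.50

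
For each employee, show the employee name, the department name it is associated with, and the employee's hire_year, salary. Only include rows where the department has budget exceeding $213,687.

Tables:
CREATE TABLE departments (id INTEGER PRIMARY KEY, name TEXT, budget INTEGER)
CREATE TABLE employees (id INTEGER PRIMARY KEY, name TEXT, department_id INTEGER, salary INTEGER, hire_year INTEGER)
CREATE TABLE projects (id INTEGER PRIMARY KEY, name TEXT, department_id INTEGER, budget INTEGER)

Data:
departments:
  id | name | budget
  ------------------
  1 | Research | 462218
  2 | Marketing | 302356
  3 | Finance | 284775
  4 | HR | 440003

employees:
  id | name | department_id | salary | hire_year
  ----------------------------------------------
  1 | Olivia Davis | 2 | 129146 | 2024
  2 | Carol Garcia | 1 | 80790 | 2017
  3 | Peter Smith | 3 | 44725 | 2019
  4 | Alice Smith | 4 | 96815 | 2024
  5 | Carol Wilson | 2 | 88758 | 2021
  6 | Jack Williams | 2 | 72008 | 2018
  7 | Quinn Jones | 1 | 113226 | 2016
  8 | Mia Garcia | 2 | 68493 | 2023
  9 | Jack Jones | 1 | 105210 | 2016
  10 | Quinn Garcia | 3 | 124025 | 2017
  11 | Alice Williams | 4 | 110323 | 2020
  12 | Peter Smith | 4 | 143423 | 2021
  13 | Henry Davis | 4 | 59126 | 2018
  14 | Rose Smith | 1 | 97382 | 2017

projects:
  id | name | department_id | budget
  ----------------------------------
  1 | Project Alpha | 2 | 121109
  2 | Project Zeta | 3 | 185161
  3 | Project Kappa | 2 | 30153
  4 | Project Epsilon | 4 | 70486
SELECT c.name, p.name AS department, c.hire_year, c.salary FROM employees c JOIN departments p ON c.department_id = p.id WHERE p.budget > 213687

Execution result:
name | department | hire_year | salary
Olivia Davis | Marketing | 2024 | 129146
Carol Garcia | Research | 2017 | 80790
Peter Smith | Finance | 2019 | 44725
Alice Smith | HR | 2024 | 96815
Carol Wilson | Marketing | 2021 | 88758
Jack Williams | Marketing | 2018 | 72008
Quinn Jones | Research | 2016 | 113226
Mia Garcia | Marketing | 2023 | 68493
Jack Jones | Research | 2016 | 105210
Quinn Garcia | Finance | 2017 | 124025
Alice Williams | HR | 2020 | 110323
Peter Smith | HR | 2021 | 143423
Henry Davis | HR | 2018 | 59126
Rose Smith | Research | 2017 | 97382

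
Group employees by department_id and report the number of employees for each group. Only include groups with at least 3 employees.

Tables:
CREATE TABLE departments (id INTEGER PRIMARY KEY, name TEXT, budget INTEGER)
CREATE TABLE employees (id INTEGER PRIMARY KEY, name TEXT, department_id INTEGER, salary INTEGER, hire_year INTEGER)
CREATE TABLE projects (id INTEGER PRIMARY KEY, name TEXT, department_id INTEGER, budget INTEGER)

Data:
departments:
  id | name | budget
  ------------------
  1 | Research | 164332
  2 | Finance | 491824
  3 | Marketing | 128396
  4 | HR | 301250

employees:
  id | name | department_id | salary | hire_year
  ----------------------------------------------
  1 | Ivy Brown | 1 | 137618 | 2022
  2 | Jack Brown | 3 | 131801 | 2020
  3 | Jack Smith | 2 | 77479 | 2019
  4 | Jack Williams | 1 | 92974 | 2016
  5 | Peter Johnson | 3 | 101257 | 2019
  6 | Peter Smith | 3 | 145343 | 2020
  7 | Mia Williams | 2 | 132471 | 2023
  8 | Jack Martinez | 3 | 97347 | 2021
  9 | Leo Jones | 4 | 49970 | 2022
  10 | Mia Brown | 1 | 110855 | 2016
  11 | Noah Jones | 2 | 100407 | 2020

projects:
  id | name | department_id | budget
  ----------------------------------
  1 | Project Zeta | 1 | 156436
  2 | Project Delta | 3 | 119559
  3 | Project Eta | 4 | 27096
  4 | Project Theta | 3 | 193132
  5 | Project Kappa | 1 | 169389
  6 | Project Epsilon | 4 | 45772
SELECT department_id, COUNT(*) AS n FROM employees GROUP BY department_id HAVING COUNT(*) >= 3

Execution result:
department_id | n
1 | 3
2 | 3
3 | 4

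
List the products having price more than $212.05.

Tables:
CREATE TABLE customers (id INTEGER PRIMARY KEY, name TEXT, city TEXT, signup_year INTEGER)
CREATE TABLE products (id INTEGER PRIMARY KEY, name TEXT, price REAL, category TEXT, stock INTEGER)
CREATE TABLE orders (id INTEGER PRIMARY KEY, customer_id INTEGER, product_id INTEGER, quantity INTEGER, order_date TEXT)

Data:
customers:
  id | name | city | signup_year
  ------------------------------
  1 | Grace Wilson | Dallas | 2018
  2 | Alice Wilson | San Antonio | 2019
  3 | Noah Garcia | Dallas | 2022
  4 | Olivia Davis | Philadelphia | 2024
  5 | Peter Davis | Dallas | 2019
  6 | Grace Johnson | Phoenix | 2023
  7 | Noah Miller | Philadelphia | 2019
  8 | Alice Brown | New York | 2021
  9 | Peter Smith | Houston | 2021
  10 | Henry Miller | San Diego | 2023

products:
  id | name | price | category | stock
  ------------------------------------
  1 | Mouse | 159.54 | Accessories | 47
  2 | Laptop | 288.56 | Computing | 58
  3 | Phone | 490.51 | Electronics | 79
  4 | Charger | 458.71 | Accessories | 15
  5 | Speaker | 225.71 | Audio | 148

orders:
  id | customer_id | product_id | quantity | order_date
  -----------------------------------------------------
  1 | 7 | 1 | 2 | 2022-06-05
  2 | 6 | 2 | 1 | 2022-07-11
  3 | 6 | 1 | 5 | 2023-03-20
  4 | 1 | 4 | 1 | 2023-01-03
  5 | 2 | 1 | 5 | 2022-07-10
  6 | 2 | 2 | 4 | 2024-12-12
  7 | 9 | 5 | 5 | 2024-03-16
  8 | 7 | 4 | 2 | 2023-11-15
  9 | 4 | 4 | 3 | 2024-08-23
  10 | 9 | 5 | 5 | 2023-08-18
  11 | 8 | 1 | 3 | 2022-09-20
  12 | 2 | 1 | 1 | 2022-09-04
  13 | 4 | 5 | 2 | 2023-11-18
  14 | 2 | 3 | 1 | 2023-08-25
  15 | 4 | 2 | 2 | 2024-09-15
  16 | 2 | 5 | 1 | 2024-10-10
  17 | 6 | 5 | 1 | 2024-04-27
SELECT name, price FROM products WHERE price > 212.05

Execution result:
name | price
Laptop | 288.56
Phone | 490.51
Charger | 458.71
Speaker | 225.71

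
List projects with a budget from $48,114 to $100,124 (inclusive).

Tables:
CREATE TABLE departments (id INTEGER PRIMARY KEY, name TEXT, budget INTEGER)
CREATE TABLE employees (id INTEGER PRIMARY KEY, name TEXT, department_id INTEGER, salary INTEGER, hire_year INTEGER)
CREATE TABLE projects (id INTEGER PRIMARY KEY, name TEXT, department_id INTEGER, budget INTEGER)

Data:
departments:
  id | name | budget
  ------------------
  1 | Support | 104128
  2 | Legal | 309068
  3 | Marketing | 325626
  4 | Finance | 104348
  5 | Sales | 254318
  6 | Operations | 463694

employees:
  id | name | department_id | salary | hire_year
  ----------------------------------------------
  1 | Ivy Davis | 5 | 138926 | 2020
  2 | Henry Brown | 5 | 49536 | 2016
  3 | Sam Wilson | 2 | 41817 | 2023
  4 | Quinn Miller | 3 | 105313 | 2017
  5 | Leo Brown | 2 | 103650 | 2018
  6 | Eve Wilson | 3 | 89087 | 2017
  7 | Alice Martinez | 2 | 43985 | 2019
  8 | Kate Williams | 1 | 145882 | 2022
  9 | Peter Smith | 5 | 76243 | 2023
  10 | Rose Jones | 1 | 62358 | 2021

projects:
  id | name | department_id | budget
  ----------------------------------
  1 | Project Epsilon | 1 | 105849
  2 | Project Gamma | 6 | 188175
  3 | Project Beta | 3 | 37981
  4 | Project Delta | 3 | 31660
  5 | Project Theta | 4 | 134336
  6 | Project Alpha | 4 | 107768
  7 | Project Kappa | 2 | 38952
SELECT name, budget FROM projects WHERE budget BETWEEN 48114 AND 100124

Execution result:
(no rows)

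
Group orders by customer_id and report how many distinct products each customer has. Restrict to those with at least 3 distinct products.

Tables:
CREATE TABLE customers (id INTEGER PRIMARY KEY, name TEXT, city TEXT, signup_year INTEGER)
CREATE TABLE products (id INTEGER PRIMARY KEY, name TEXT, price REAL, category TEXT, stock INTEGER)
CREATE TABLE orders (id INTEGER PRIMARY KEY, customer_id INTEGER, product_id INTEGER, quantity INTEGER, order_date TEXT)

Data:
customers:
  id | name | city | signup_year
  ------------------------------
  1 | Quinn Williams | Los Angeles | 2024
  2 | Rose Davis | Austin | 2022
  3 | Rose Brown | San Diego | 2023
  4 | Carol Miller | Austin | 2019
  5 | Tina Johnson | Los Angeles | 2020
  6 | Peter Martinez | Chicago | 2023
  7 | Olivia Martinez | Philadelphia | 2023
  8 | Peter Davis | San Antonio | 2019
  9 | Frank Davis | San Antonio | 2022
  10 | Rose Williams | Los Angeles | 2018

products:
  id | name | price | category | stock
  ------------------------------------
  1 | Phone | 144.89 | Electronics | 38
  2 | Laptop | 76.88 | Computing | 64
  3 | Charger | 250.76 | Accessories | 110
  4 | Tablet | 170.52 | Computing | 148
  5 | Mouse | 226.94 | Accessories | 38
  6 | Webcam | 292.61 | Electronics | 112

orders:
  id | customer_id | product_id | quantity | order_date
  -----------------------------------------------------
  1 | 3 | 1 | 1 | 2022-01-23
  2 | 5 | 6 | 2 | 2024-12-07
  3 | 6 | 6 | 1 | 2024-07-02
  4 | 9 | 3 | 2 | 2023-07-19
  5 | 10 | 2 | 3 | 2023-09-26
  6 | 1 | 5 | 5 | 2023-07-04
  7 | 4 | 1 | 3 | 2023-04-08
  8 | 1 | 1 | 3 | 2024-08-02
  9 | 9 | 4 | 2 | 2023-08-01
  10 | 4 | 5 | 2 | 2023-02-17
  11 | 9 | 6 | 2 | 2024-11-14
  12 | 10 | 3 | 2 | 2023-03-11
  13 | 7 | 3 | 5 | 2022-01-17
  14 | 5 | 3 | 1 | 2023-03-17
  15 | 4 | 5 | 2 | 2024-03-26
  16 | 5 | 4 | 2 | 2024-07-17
SELECT customer_id, COUNT(DISTINCT product_id) AS distinct_product_count FROM orders GROUP BY customer_id HAVING COUNT(DISTINCT product_id) >= 3

Execution result:
customer_id | distinct_product_count
5 | 3
9 | 3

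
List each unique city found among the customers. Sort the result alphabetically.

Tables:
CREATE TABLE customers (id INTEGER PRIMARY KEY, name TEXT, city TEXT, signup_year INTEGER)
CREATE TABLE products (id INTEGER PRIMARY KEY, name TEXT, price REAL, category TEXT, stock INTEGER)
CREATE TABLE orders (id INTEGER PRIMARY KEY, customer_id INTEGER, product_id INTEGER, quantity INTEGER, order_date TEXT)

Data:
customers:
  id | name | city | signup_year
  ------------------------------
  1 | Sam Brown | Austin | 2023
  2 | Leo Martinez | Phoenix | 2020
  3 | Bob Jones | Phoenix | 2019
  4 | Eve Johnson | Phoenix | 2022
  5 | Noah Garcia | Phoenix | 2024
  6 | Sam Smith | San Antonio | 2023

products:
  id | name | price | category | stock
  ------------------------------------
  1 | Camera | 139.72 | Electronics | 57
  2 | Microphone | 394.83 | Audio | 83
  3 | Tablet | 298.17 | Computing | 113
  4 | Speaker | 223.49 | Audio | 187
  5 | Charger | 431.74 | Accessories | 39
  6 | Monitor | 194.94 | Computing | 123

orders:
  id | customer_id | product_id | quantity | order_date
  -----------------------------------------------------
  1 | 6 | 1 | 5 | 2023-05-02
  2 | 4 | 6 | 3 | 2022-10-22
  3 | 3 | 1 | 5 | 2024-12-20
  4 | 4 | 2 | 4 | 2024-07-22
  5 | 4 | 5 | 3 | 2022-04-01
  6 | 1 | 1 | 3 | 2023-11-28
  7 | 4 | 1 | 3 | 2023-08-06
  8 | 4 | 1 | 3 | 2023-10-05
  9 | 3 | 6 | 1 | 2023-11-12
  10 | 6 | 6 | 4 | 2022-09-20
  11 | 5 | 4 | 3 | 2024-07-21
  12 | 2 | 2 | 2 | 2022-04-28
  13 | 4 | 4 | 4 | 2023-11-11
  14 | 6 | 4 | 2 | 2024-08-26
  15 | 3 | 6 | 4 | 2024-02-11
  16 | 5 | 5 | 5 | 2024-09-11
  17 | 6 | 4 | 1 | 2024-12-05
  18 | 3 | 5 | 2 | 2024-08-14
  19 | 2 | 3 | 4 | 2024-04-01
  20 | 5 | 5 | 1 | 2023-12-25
SELECT DISTINCT city FROM customers ORDER BY city

Execution result:
city
Austin
Phoenix
San Antonio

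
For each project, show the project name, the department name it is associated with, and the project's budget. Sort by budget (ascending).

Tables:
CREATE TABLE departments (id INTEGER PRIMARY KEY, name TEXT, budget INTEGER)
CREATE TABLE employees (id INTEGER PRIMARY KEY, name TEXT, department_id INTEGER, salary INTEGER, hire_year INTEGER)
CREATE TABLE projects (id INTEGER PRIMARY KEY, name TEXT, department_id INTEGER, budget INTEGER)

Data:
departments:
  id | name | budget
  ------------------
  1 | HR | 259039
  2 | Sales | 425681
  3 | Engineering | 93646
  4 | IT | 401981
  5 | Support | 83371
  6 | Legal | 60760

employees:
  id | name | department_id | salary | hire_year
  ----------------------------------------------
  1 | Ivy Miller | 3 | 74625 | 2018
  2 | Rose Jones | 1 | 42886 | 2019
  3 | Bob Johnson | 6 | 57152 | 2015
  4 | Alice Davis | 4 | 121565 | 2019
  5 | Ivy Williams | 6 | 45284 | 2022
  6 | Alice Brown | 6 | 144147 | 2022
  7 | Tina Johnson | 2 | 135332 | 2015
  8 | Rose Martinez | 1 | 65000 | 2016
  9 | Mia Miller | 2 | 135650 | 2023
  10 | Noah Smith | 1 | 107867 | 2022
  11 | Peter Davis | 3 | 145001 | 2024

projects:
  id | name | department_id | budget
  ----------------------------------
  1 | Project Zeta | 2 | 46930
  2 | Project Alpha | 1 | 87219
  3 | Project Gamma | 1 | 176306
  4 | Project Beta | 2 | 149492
SELECT c.name, p.name AS department, c.budget FROM projects c JOIN departments p ON c.department_id = p.id ORDER BY c.budget ASC

Execution result:
name | department | budget
Project Zeta | Sales | 46930
Project Alpha | HR | 87219
Project Beta | Sales | 149492
Project Gamma | HR | 176306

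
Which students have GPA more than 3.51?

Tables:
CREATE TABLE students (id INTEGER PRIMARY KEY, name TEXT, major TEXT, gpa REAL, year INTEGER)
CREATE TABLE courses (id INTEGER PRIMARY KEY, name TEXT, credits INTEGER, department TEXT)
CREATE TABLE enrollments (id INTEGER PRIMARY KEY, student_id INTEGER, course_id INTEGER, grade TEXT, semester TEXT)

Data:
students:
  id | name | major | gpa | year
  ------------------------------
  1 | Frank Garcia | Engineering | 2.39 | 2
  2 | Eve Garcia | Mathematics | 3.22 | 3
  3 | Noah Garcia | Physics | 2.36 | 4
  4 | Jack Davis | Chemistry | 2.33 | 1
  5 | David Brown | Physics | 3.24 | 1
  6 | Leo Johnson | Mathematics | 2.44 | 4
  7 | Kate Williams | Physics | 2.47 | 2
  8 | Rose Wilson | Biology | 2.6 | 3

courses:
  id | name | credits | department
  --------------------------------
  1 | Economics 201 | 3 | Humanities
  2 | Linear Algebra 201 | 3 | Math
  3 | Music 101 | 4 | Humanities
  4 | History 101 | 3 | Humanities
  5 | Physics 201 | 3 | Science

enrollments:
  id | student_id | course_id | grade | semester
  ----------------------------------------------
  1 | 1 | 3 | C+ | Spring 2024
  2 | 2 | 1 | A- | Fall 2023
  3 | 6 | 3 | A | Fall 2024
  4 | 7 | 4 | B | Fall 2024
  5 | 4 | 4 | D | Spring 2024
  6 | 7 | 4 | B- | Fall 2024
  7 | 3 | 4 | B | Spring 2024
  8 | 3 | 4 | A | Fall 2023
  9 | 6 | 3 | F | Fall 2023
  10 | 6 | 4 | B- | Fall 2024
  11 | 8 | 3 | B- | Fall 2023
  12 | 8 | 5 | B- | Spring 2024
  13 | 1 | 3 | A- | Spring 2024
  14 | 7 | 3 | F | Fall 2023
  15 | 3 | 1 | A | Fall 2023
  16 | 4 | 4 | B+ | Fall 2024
SELECT name, gpa FROM students WHERE gpa > 3.51

Execution result:
(no rows)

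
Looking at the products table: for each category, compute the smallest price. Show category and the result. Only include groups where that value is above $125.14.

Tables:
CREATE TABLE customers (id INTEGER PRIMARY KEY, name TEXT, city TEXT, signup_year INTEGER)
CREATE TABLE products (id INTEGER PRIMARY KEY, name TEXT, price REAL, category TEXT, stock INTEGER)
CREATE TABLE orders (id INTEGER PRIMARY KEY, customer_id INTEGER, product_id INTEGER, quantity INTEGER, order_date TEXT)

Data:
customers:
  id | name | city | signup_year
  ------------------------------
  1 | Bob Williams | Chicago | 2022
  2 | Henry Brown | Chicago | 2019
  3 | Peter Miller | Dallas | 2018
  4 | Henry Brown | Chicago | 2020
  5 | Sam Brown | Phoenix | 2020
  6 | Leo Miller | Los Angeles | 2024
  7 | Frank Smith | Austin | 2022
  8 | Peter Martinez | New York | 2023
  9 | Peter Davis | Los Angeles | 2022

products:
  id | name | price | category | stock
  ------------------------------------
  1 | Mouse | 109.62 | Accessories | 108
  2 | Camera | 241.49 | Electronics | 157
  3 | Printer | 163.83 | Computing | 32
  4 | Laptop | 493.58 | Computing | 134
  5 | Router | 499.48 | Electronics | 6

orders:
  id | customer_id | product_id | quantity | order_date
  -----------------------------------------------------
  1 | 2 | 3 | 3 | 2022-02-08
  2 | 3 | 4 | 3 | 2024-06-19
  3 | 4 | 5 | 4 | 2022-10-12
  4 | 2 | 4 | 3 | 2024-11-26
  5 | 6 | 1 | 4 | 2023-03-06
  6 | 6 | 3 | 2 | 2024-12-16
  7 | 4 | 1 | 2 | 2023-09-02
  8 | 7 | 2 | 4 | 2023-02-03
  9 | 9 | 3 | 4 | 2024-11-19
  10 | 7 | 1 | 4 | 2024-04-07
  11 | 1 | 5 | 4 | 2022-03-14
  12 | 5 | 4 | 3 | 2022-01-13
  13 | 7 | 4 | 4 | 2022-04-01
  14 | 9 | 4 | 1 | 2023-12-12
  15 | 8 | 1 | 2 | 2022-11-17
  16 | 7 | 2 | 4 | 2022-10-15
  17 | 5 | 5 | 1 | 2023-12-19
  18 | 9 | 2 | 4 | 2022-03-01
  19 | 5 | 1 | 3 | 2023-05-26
SELECT category, MIN(price) AS min_price FROM products GROUP BY category HAVING MIN(price) > 125.14

Execution result:
category | min_price
Computing | 163.83
Electronics | 241.49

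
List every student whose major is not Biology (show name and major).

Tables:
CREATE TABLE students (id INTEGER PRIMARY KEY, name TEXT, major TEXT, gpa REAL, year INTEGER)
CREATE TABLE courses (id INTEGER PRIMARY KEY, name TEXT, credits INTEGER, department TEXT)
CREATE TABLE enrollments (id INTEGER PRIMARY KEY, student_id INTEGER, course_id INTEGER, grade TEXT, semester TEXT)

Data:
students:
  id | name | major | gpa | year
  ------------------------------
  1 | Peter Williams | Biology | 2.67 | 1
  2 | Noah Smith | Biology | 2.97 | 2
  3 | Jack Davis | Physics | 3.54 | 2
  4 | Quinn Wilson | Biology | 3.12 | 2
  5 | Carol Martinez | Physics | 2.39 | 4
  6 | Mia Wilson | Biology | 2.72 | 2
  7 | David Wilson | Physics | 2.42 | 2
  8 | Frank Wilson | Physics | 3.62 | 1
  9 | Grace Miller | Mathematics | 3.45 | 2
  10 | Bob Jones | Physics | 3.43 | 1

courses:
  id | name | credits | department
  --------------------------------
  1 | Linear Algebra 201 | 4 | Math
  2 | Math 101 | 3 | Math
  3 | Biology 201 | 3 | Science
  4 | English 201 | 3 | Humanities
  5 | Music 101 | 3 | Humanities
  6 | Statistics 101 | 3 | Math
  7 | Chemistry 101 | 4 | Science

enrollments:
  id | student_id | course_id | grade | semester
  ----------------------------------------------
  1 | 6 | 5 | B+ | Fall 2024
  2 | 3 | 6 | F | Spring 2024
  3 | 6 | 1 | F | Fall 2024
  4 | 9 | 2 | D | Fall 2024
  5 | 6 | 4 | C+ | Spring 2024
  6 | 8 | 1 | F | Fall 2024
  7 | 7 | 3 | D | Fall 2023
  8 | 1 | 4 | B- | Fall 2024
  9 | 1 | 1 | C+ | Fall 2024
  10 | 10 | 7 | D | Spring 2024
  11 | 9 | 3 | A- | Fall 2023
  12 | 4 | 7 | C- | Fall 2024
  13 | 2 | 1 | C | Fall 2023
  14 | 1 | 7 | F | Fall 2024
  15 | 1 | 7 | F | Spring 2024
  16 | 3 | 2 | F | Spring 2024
SELECT name, major FROM students WHERE major <> 'Biology'

Execution result:
name | major
Jack Davis | Physics
Carol Martinez | Physics
David Wilson | Physics
Frank Wilson | Physics
Grace Miller | Mathematics
Bob Jones | Physics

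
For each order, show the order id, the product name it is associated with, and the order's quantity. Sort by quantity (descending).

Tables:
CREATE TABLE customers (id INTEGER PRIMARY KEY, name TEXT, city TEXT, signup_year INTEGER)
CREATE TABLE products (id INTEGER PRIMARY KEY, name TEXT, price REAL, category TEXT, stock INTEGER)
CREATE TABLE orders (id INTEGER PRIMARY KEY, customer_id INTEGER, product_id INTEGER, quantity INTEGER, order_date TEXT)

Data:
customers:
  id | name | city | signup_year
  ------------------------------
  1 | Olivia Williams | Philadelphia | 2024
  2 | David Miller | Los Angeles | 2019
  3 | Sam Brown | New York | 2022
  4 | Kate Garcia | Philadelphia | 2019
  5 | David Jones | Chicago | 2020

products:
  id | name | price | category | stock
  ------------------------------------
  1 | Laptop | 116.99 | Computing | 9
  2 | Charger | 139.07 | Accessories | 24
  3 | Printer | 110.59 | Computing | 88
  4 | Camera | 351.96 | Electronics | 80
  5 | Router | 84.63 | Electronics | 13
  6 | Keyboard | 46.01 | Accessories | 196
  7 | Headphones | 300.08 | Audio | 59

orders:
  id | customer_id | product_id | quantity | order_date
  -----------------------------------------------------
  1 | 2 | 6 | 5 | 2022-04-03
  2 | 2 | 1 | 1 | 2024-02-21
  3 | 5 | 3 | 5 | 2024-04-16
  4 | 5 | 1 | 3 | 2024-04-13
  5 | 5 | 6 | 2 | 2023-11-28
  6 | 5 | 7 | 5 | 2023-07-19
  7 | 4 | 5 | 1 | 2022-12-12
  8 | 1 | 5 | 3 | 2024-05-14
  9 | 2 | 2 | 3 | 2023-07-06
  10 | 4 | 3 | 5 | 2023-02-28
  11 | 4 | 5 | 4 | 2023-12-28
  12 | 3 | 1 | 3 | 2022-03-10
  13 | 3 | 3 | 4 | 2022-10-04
SELECT c.id, p.name AS product, c.quantity FROM orders c JOIN products p ON c.product_id = p.id ORDER BY c.quantity DESC

Execution result:
id | product | quantity
1 | Keyboard | 5
3 | Printer | 5
6 | Headphones | 5
10 | Printer | 5
11 | Router | 4
13 | Printer | 4
4 | Laptop | 3
8 | Router | 3
9 | Charger | 3
12 | Laptop | 3
5 | Keyboard | 2
2 | Laptop | 1
7 | Router | 1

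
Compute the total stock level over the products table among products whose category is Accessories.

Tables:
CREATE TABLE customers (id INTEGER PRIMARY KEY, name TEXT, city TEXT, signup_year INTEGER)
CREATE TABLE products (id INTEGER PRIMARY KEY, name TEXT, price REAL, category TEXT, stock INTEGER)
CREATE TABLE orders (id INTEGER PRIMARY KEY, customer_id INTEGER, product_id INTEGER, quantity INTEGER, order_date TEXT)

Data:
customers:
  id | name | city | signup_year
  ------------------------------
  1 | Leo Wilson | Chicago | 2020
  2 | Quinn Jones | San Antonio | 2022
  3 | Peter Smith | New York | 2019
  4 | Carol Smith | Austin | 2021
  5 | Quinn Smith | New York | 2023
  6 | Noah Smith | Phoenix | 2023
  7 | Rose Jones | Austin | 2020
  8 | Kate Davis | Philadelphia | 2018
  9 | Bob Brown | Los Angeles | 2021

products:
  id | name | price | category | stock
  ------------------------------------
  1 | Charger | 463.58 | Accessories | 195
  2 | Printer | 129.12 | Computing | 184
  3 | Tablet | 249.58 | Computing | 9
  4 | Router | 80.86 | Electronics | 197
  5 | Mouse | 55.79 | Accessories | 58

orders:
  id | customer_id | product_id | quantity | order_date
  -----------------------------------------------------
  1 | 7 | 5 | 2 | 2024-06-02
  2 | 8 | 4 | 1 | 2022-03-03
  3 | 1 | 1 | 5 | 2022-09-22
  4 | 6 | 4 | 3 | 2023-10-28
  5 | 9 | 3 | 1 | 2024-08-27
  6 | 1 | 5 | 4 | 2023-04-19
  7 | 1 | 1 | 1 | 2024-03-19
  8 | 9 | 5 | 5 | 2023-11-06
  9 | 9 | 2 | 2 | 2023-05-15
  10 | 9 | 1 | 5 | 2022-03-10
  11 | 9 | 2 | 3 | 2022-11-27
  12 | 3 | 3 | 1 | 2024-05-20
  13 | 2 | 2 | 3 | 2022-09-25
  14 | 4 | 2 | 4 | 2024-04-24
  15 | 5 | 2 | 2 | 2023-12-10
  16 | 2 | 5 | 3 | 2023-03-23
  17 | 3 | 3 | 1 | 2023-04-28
SELECT SUM(stock) FROM products WHERE category = 'Accessories'

Execution result:
253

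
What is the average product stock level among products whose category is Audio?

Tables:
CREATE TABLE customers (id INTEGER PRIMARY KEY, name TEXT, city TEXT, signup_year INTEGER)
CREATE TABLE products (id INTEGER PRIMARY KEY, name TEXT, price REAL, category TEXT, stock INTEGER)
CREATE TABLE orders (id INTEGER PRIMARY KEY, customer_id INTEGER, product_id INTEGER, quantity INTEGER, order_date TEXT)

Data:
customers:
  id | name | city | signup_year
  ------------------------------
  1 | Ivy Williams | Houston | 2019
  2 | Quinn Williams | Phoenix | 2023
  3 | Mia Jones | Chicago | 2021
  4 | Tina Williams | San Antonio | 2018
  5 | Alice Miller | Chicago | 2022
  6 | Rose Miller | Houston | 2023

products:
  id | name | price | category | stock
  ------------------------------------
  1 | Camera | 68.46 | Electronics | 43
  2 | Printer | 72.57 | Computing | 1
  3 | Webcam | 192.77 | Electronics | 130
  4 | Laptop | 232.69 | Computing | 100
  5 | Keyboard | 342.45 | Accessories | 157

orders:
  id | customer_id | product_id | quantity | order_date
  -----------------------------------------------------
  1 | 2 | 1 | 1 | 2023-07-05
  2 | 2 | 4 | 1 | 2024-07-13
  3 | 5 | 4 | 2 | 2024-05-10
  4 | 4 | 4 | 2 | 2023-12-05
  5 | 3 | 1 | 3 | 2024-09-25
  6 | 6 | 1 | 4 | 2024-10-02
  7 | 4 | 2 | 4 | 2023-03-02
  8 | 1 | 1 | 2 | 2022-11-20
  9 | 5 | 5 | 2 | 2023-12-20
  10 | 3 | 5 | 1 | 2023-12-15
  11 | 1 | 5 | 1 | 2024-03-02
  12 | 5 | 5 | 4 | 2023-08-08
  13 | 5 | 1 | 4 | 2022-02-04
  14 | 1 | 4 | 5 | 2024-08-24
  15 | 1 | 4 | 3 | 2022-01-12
SELECT AVG(stock) FROM products WHERE category = 'Audio'

Execution result:
NULL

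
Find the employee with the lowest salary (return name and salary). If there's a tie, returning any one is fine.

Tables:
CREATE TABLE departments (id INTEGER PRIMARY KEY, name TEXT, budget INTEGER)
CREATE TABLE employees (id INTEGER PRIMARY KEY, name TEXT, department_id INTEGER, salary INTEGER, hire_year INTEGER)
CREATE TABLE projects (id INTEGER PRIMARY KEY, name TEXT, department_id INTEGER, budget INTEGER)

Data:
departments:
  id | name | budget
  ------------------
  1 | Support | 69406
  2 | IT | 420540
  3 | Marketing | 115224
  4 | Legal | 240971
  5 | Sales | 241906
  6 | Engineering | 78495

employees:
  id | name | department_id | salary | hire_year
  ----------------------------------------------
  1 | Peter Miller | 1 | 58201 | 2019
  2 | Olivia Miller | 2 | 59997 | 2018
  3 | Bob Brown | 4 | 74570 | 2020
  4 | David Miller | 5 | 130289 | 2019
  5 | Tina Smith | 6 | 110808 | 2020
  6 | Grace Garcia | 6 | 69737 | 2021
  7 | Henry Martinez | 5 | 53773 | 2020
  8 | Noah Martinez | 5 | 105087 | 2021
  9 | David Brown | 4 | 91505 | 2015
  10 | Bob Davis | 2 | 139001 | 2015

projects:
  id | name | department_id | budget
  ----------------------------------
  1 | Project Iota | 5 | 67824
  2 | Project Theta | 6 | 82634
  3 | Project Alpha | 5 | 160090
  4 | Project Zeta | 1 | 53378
SELECT name, salary FROM employees ORDER BY salary ASC LIMIT 1

Execution result:
name | salary
Henry Martinez | 53773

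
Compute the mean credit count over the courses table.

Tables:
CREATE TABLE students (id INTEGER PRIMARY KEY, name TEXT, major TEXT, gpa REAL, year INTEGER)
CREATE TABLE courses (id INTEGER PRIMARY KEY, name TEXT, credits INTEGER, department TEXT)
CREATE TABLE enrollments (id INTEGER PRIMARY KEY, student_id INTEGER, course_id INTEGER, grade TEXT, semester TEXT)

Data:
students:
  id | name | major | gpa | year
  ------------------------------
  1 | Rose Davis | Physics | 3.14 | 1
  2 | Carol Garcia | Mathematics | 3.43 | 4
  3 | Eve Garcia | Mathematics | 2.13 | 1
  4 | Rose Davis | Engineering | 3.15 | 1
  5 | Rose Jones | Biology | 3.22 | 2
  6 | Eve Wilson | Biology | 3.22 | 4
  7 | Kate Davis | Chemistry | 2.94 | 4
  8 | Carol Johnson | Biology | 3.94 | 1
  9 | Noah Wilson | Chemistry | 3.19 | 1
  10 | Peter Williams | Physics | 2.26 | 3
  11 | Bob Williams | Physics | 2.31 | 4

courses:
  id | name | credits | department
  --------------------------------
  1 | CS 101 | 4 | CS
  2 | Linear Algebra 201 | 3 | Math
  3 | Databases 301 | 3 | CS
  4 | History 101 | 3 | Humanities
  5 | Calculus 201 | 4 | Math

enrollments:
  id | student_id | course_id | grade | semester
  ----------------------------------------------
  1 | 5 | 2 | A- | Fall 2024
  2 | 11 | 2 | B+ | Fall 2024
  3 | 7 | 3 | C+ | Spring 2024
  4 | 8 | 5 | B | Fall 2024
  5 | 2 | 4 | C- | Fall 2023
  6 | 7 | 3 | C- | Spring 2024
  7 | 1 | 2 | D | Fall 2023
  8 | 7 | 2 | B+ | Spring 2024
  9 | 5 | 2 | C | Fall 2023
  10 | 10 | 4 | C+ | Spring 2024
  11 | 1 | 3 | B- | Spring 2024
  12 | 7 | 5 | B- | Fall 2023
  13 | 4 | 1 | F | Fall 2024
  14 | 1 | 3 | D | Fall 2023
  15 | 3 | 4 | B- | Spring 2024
SELECT AVG(credits) FROM courses

Execution result:
3.40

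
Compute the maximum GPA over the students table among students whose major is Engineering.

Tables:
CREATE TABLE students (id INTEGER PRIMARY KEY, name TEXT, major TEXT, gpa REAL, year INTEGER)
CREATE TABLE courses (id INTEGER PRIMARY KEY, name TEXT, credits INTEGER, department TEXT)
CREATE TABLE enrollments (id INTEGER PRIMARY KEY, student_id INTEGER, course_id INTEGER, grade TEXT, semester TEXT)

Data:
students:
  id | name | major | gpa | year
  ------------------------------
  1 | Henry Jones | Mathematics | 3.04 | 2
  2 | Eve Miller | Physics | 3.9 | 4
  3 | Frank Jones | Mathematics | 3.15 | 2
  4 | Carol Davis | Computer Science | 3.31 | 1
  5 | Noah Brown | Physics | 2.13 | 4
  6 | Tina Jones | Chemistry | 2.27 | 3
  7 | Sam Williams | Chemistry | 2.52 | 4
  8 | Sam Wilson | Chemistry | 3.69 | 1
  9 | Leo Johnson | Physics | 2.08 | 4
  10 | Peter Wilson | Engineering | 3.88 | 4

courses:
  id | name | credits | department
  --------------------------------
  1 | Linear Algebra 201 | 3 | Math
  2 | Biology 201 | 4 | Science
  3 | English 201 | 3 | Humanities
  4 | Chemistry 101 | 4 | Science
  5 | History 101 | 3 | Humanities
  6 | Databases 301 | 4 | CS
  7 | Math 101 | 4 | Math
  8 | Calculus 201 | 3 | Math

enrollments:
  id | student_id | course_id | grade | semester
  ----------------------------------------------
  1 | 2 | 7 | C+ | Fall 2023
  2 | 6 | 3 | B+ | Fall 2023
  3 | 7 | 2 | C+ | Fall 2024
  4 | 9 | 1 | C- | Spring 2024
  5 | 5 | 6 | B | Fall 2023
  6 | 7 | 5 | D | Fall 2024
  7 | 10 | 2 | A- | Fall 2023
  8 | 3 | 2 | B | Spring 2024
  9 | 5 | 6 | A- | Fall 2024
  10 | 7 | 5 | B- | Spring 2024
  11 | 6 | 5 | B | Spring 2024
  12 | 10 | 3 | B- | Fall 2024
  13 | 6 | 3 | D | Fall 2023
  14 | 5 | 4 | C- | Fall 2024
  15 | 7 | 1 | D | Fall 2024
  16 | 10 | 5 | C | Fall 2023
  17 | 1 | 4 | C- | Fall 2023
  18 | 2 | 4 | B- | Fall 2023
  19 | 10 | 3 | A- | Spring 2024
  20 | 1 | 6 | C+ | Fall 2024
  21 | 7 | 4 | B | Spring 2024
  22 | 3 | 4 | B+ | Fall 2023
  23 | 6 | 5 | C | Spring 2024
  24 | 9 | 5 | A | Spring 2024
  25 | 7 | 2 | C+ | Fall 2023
SELECT MAX(gpa) FROM students WHERE major = 'Engineering'

Execution result:
3.88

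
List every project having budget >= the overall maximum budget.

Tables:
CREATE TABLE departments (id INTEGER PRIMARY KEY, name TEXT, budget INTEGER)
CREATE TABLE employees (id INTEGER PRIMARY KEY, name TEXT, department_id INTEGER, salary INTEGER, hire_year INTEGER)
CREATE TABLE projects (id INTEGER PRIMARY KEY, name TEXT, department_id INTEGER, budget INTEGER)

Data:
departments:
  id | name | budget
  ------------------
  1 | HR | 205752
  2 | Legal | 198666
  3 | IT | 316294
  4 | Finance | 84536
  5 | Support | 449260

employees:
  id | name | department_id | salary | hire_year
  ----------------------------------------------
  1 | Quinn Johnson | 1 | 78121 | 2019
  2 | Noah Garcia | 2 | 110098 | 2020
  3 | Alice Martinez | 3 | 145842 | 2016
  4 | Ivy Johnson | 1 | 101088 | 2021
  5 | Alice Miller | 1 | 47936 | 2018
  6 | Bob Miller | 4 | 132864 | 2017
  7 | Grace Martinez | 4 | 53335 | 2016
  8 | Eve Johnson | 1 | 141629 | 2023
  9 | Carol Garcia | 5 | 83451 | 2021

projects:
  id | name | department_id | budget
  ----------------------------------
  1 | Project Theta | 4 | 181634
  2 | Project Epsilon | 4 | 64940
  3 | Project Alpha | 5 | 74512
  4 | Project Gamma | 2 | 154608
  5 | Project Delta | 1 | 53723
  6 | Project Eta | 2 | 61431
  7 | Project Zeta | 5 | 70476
SELECT name, budget FROM projects WHERE budget >= (SELECT MAX(budget) FROM projects)

Execution result:
name | budget
Project Theta | 181634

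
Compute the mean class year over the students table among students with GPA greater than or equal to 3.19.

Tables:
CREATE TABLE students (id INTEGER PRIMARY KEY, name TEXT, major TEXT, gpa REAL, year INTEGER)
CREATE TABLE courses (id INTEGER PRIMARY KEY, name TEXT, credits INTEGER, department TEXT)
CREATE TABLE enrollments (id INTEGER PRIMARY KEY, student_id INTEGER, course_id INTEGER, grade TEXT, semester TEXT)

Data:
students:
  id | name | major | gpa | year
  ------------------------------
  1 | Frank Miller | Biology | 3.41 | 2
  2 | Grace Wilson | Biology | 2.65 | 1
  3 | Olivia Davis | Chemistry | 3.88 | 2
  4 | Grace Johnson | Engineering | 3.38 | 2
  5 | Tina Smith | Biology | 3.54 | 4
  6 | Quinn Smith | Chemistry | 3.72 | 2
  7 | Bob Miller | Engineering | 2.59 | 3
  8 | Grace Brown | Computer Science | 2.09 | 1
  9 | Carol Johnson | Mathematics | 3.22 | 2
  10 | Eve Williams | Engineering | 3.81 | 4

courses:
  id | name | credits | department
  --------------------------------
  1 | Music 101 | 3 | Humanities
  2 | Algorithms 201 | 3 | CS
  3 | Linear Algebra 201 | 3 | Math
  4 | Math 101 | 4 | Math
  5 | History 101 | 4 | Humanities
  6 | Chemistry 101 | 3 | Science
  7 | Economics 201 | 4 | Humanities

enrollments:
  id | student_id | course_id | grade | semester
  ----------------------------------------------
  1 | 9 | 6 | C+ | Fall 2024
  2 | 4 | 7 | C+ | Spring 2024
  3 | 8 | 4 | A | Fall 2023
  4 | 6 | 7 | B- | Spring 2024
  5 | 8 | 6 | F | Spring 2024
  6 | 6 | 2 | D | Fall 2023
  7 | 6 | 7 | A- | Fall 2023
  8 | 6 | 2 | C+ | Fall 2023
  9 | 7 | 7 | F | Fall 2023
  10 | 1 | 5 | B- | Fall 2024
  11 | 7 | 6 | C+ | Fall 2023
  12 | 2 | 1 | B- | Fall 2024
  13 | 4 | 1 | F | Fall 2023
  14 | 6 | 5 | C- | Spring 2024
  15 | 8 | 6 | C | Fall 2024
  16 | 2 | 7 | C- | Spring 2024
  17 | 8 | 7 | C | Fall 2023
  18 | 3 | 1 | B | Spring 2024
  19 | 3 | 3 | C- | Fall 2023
SELECT AVG(year) FROM students WHERE gpa >= 3.19

Execution result:
2.57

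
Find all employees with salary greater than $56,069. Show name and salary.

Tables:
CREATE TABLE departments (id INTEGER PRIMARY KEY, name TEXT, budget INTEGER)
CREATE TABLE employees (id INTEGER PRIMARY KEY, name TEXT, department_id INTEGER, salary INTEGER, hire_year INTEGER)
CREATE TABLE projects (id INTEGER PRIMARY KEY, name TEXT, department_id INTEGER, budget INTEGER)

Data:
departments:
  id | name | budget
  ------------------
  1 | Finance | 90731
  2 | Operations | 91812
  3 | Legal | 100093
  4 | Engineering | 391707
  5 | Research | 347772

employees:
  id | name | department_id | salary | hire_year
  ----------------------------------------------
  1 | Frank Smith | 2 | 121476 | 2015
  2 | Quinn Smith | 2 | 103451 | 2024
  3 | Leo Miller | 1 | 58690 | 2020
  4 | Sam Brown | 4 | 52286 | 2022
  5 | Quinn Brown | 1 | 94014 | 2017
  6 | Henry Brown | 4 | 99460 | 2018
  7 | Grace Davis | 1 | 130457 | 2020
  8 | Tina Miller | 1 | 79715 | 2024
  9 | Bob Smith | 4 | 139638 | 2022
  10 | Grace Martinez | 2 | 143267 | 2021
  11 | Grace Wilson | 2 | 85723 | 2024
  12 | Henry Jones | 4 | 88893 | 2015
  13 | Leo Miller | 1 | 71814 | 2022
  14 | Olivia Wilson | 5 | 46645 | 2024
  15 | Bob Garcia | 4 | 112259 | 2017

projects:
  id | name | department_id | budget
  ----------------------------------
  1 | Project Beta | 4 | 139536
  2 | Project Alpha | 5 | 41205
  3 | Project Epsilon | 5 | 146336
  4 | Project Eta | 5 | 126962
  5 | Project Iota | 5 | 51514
SELECT name, salary FROM employees WHERE salary > 56069

Execution result:
name | salary
Frank Smith | 121476
Quinn Smith | 103451
Leo Miller | 58690
Quinn Brown | 94014
Henry Brown | 99460
Grace Davis | 130457
Tina Miller | 79715
Bob Smith | 139638
Grace Martinez | 143267
Grace Wilson | 85723
Henry Jones | 88893
Leo Miller | 71814
Bob Garcia | 112259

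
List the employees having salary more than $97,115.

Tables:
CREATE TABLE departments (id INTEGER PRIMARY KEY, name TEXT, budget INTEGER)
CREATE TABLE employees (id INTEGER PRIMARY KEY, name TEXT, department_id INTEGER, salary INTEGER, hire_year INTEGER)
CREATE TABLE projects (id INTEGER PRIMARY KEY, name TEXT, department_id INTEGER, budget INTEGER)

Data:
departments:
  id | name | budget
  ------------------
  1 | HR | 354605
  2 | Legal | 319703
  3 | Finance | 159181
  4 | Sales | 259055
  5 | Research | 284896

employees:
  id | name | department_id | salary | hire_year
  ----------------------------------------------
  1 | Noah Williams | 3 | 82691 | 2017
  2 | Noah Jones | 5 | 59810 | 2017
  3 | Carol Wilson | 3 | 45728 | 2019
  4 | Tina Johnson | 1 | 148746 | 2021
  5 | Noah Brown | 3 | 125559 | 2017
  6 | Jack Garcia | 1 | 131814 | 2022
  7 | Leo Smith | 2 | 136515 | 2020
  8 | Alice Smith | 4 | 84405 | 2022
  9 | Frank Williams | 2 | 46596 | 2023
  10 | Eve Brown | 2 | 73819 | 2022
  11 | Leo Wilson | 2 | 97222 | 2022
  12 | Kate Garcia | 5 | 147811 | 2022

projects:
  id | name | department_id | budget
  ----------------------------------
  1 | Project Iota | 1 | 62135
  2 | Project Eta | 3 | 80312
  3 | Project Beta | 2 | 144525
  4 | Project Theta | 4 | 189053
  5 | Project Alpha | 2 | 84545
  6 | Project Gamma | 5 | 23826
SELECT name, salary FROM employees WHERE salary > 97115

Execution result:
name | salary
Tina Johnson | 148746
Noah Brown | 125559
Jack Garcia | 131814
Leo Smith | 136515
Leo Wilson | 97222
Kate Garcia | 147811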